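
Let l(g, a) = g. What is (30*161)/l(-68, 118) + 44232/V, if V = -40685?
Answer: -99758163/1383290 ≈ -72.117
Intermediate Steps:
(30*161)/l(-68, 118) + 44232/V = (30*161)/(-68) + 44232/(-40685) = 4830*(-1/68) + 44232*(-1/40685) = -2415/34 - 44232/40685 = -99758163/1383290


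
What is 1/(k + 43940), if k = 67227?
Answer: 1/111167 ≈ 8.9955e-6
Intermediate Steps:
1/(k + 43940) = 1/(67227 + 43940) = 1/111167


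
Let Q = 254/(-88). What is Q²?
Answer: 16129/1936 ≈ 8.3311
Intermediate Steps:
Q = -127/44 (Q = 254*(-1/88) = -127/44 ≈ -2.8864)
Q² = (-127/44)² = 16129/1936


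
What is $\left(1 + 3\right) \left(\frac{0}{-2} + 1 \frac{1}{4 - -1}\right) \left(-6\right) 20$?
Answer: $-96$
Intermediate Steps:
$\left(1 + 3\right) \left(\frac{0}{-2} + 1 \frac{1}{4 - -1}\right) \left(-6\right) 20 = 4 \left(0 \left(- \frac{1}{2}\right) + 1 \frac{1}{4 + 1}\right) \left(-6\right) 20 = 4 \left(0 + 1 \cdot \frac{1}{5}\right) \left(-6\right) 20 = 4 \left(0 + \frac{1}{5}\right) \left(-6\right) 20 = 4 \cdot \frac{1}{5} \left(-6\right) 20 = \frac{4}{5} \left(-6\right) 20 = \left(- \frac{24}{5}\right) 20 = -96$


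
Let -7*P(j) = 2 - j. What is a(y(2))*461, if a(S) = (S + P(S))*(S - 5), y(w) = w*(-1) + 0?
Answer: 8298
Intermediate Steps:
P(j) = -2/7 + j/7 (P(j) = -(2 - j)/7 = -2/7 + j/7)
y(w) = -w (y(w) = -w + 0 = -w)
a(S) = (-5 + S)*(-2/7 + 8*S/7) (a(S) = (S + (-2/7 + S/7))*(S - 5) = (-2/7 + 8*S/7)*(-5 + S) = (-5 + S)*(-2/7 + 8*S/7))
a(y(2))*461 = (10/7 - (-6)*2 + 8*(-1*2)²/7)*461 = (10/7 - 6*(-2) + (8/7)*(-2)²)*461 = (10/7 + 12 + (8/7)*4)*461 = (10/7 + 12 + 32/7)*461 = 18*461 = 8298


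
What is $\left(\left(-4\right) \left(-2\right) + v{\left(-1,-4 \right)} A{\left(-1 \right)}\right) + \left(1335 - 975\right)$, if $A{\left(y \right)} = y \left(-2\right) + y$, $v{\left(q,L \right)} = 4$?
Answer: $372$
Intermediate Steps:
$A{\left(y \right)} = - y$ ($A{\left(y \right)} = - 2 y + y = - y$)
$\left(\left(-4\right) \left(-2\right) + v{\left(-1,-4 \right)} A{\left(-1 \right)}\right) + \left(1335 - 975\right) = \left(\left(-4\right) \left(-2\right) + 4 \left(\left(-1\right) \left(-1\right)\right)\right) + \left(1335 - 975\right) = \left(8 + 4 \cdot 1\right) + 360 = \left(8 + 4\right) + 360 = 12 + 360 = 372$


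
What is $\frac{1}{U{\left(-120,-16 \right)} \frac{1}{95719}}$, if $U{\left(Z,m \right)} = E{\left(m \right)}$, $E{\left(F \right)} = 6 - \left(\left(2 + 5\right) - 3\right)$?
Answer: $\frac{95719}{2} \approx 47860.0$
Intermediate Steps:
$E{\left(F \right)} = 2$ ($E{\left(F \right)} = 6 - \left(7 - 3\right) = 6 - 4 = 2$)
$U{\left(Z,m \right)} = 2$
$\frac{1}{U{\left(-120,-16 \right)} \frac{1}{95719}} = \frac{1}{2 \cdot \frac{1}{95719}} = \frac{1}{\frac{2}{95719}} = \frac{95719}{2}$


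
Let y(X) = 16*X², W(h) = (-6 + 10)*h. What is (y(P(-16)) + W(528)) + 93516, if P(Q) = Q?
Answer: 99724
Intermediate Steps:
W(h) = 4*h
(y(P(-16)) + W(528)) + 93516 = (16*(-16)² + 4*528) + 93516 = (16*256 + 2112) + 93516 = (4096 + 2112) + 93516 = 6208 + 93516 = 99724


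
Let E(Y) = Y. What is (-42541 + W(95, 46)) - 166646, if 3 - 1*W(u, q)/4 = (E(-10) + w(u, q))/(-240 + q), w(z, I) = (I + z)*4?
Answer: -20288867/97 ≈ -2.0916e+5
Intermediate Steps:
w(z, I) = 4*I + 4*z
W(u, q) = 12 - 4*(-10 + 4*q + 4*u)/(-240 + q) (W(u, q) = 12 - 4*(-10 + (4*q + 4*u))/(-240 + q) = 12 - 4*(-10 + 4*q + 4*u)/(-240 + q))
(-42541 + W(95, 46)) - 166646 = (-42541 + 4*(-710 - 1*46 - 4*95)/(-240 + 46)) - 166646 = (-42541 + 4*(-710 - 46 - 380)/(-194)) - 166646 = (-42541 + 4*(-1/194)*(-1136)) - 166646 = (-42541 + 2272/97) - 166646 = -4124205/97 - 166646 = -20288867/97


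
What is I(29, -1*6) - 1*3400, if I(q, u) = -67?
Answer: -3467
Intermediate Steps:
I(29, -1*6) - 1*3400 = -67 - 1*3400 = -67 - 3400 = -3467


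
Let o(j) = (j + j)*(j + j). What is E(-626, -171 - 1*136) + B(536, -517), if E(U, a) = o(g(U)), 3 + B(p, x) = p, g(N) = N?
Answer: 1568037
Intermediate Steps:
B(p, x) = -3 + p
o(j) = 4*j² (o(j) = (2*j)*(2*j) = 4*j²)
E(U, a) = 4*U²
E(-626, -171 - 1*136) + B(536, -517) = 4*(-626)² + (-3 + 536) = 4*391876 + 533 = 1567504 + 533 = 1568037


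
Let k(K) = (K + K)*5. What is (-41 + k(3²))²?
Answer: 2401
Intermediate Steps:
k(K) = 10*K (k(K) = (2*K)*5 = 10*K)
(-41 + k(3²))² = (-41 + 10*3²)² = (-41 + 10*9)² = (-41 + 90)² = 49² = 2401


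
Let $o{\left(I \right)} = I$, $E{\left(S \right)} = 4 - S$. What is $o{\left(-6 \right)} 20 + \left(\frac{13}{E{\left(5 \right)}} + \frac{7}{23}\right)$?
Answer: $- \frac{3052}{23} \approx -132.7$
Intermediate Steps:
$o{\left(-6 \right)} 20 + \left(\frac{13}{E{\left(5 \right)}} + \frac{7}{23}\right) = \left(-6\right) 20 + \left(\frac{13}{4 - 5} + \frac{7}{23}\right) = -120 + \left(\frac{13}{4 - 5} + 7 \cdot \frac{1}{23}\right) = -120 + \left(\frac{13}{-1} + \frac{7}{23}\right) = -120 + \left(13 \left(-1\right) + \frac{7}{23}\right) = -120 + \left(-13 + \frac{7}{23}\right) = -120 - \frac{292}{23} = - \frac{3052}{23}$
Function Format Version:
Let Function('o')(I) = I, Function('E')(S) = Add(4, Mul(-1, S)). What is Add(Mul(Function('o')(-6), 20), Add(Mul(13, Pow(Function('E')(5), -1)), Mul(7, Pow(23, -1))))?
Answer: Rational(-3052, 23) ≈ -132.70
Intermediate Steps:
Add(Mul(Function('o')(-6), 20), Add(Mul(13, Pow(Function('E')(5), -1)), Mul(7, Pow(23, -1)))) = Add(Mul(-6, 20), Add(Mul(13, Pow(Add(4, Mul(-1, 5)), -1)), Mul(7, Pow(23, -1)))) = Add(-120, Add(Mul(13, Pow(Add(4, -5), -1)), Mul(7, Rational(1, 23)))) = Add(-120, Add(Mul(13, Pow(-1, -1)), Rational(7, 23))) = Add(-120, Add(Mul(13, -1), Rational(7, 23))) = Add(-120, Add(-13, Rational(7, 23))) = Add(-120, Rational(-292, 23)) = Rational(-3052, 23)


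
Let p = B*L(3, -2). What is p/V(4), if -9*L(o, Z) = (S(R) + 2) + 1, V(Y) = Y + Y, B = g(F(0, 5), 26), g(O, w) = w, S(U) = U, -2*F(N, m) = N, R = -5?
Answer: 13/18 ≈ 0.72222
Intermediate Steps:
F(N, m) = -N/2
B = 26
V(Y) = 2*Y
L(o, Z) = 2/9 (L(o, Z) = -((-5 + 2) + 1)/9 = -(-3 + 1)/9 = -1/9*(-2) = 2/9)
p = 52/9 (p = 26*(2/9) = 52/9 ≈ 5.7778)
p/V(4) = 52/(9*((2*4))) = (52/9)/8 = (52/9)*(1/8) = 13/18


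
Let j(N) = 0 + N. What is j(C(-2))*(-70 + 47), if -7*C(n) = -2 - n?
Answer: 0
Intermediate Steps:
C(n) = 2/7 + n/7 (C(n) = -(-2 - n)/7 = 2/7 + n/7)
j(N) = N
j(C(-2))*(-70 + 47) = (2/7 + (⅐)*(-2))*(-70 + 47) = (2/7 - 2/7)*(-23) = 0*(-23) = 0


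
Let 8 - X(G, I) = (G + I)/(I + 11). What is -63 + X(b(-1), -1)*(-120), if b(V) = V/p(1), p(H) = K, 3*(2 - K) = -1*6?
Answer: -1038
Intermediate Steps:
K = 4 (K = 2 - (-1)*6/3 = 2 - 1/3*(-6) = 2 + 2 = 4)
p(H) = 4
b(V) = V/4
X(G, I) = 8 - (G + I)/(11 + I) (X(G, I) = 8 - (G + I)/(I + 11) = 8 - (G + I)/(11 + I))
-63 + X(b(-1), -1)*(-120) = -63 + ((88 - (-1)/4 + 7*(-1))/(11 - 1))*(-120) = -63 + ((88 - 1*(-1/4) - 7)/10)*(-120) = -63 + ((88 + 1/4 - 7)/10)*(-120) = -63 + ((1/10)*(325/4))*(-120) = -63 + (65/8)*(-120) = -63 - 975 = -1038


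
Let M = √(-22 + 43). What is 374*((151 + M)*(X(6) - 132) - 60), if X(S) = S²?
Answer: -5443944 - 35904*√21 ≈ -5.6085e+6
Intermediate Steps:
M = √21 ≈ 4.5826
374*((151 + M)*(X(6) - 132) - 60) = 374*((151 + √21)*(6² - 132) - 60) = 374*((151 + √21)*(36 - 132) - 60) = 374*((151 + √21)*(-96) - 60) = 374*((-14496 - 96*√21) - 60) = 374*(-14556 - 96*√21) = -5443944 - 35904*√21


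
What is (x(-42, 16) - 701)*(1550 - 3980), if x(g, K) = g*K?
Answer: 3336390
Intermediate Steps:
x(g, K) = K*g
(x(-42, 16) - 701)*(1550 - 3980) = (16*(-42) - 701)*(1550 - 3980) = (-672 - 701)*(-2430) = -1373*(-2430) = 3336390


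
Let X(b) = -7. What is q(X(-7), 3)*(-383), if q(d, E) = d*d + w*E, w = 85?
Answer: -116432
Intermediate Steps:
q(d, E) = d² + 85*E (q(d, E) = d*d + 85*E = d² + 85*E)
q(X(-7), 3)*(-383) = ((-7)² + 85*3)*(-383) = (49 + 255)*(-383) = 304*(-383) = -116432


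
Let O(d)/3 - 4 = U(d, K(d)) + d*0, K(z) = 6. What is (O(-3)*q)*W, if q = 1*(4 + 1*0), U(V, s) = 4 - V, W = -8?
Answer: -1056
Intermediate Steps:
O(d) = 24 - 3*d (O(d) = 12 + 3*((4 - d) + d*0) = 12 + 3*((4 - d) + 0) = 12 + 3*(4 - d) = 12 + (12 - 3*d) = 24 - 3*d)
q = 4 (q = 1*(4 + 0) = 1*4 = 4)
(O(-3)*q)*W = ((24 - 3*(-3))*4)*(-8) = ((24 + 9)*4)*(-8) = (33*4)*(-8) = 132*(-8) = -1056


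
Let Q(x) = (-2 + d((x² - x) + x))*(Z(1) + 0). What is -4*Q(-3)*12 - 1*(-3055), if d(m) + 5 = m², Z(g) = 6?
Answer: -18257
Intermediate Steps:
d(m) = -5 + m²
Q(x) = -42 + 6*x⁴ (Q(x) = (-2 + (-5 + ((x² - x) + x)²))*(6 + 0) = (-2 + (-5 + (x²)²))*6 = (-2 + (-5 + x⁴))*6 = (-7 + x⁴)*6 = -42 + 6*x⁴)
-4*Q(-3)*12 - 1*(-3055) = -4*(-42 + 6*(-3)⁴)*12 - 1*(-3055) = -4*(-42 + 6*81)*12 + 3055 = -4*(-42 + 486)*12 + 3055 = -4*444*12 + 3055 = -1776*12 + 3055 = -21312 + 3055 = -18257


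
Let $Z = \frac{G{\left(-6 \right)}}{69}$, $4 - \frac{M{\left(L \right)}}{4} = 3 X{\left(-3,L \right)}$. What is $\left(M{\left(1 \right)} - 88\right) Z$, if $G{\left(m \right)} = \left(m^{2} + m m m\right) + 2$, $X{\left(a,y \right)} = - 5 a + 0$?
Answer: $\frac{14952}{23} \approx 650.09$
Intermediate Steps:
$X{\left(a,y \right)} = - 5 a$
$G{\left(m \right)} = 2 + m^{2} + m^{3}$ ($G{\left(m \right)} = \left(m^{2} + m^{2} m\right) + 2 = \left(m^{2} + m^{3}\right) + 2 = 2 + m^{2} + m^{3}$)
$M{\left(L \right)} = -164$ ($M{\left(L \right)} = 16 - 4 \cdot 3 \left(\left(-5\right) \left(-3\right)\right) = 16 - 4 \cdot 3 \cdot 15 = 16 - 180 = -164$)
$Z = - \frac{178}{69}$ ($Z = \frac{2 + \left(-6\right)^{2} + \left(-6\right)^{3}}{69} = \left(2 + 36 - 216\right) \frac{1}{69} = \left(-178\right) \frac{1}{69} = - \frac{178}{69} \approx -2.5797$)
$\left(M{\left(1 \right)} - 88\right) Z = \left(-164 - 88\right) \left(- \frac{178}{69}\right) = \left(-252\right) \left(- \frac{178}{69}\right) = \frac{14952}{23}$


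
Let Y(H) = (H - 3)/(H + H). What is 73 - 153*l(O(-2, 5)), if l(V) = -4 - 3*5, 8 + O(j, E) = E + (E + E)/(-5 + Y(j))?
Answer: 2980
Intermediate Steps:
Y(H) = (-3 + H)/(2*H) (Y(H) = (-3 + H)/((2*H)) = (-3 + H)*(1/(2*H)) = (-3 + H)/(2*H))
O(j, E) = -8 + E + 2*E/(-5 + (-3 + j)/(2*j)) (O(j, E) = -8 + (E + (E + E)/(-5 + (-3 + j)/(2*j))) = -8 + (E + (2*E)/(-5 + (-3 + j)/(2*j))) = -8 + (E + 2*E/(-5 + (-3 + j)/(2*j))) = -8 + E + 2*E/(-5 + (-3 + j)/(2*j)))
l(V) = -19 (l(V) = -4 - 15 = -19)
73 - 153*l(O(-2, 5)) = 73 - 153*(-19) = 73 + 2907 = 2980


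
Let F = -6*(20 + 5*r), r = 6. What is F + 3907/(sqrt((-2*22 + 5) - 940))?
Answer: -300 - 3907*I*sqrt(979)/979 ≈ -300.0 - 124.87*I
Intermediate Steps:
F = -300 (F = -6*(20 + 5*6) = -6*(20 + 30) = -6*50 = -300)
F + 3907/(sqrt((-2*22 + 5) - 940)) = -300 + 3907/(sqrt((-2*22 + 5) - 940)) = -300 + 3907/(sqrt((-44 + 5) - 940)) = -300 + 3907/(sqrt(-39 - 940)) = -300 + 3907/(sqrt(-979)) = -300 + 3907/((I*sqrt(979))) = -300 + 3907*(-I*sqrt(979)/979) = -300 - 3907*I*sqrt(979)/979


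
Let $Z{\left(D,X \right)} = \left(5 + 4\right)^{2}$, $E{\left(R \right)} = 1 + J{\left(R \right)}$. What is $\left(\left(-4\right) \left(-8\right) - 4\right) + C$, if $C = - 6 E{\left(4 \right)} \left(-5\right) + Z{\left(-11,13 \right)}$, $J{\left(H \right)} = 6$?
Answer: $319$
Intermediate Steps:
$E{\left(R \right)} = 7$ ($E{\left(R \right)} = 1 + 6 = 7$)
$Z{\left(D,X \right)} = 81$ ($Z{\left(D,X \right)} = 9^{2} = 81$)
$C = 291$ ($C = \left(-6\right) 7 \left(-5\right) + 81 = \left(-42\right) \left(-5\right) + 81 = 210 + 81 = 291$)
$\left(\left(-4\right) \left(-8\right) - 4\right) + C = \left(\left(-4\right) \left(-8\right) - 4\right) + 291 = \left(32 - 4\right) + 291 = 28 + 291 = 319$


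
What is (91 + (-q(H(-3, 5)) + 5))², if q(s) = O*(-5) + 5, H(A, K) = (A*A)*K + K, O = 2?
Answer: 10201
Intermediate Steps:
H(A, K) = K + K*A² (H(A, K) = A²*K + K = K*A² + K = K + K*A²)
q(s) = -5 (q(s) = 2*(-5) + 5 = -10 + 5 = -5)
(91 + (-q(H(-3, 5)) + 5))² = (91 + (-1*(-5) + 5))² = (91 + (5 + 5))² = (91 + 10)² = 101² = 10201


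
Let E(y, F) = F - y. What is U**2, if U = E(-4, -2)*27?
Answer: 2916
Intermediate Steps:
U = 54 (U = (-2 - 1*(-4))*27 = (-2 + 4)*27 = 2*27 = 54)
U**2 = 54**2 = 2916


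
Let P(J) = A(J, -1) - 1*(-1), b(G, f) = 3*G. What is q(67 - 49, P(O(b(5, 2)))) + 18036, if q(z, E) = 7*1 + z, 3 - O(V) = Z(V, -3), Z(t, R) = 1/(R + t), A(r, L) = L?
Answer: 18061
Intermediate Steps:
O(V) = 3 - 1/(-3 + V)
P(J) = 0 (P(J) = -1 - 1*(-1) = -1 + 1 = 0)
q(z, E) = 7 + z
q(67 - 49, P(O(b(5, 2)))) + 18036 = (7 + (67 - 49)) + 18036 = (7 + 18) + 18036 = 25 + 18036 = 18061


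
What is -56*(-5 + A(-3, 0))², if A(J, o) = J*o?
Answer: -1400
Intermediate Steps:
-56*(-5 + A(-3, 0))² = -56*(-5 - 3*0)² = -56*(-5 + 0)² = -56*(-5)² = -56*25 = -1400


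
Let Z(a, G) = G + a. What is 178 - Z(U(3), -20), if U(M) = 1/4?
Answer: 791/4 ≈ 197.75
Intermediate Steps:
U(M) = ¼
178 - Z(U(3), -20) = 178 - (-20 + ¼) = 178 - 1*(-79/4) = 178 + 79/4 = 791/4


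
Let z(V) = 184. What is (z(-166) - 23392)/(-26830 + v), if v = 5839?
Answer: 7736/6997 ≈ 1.1056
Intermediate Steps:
(z(-166) - 23392)/(-26830 + v) = (184 - 23392)/(-26830 + 5839) = -23208/(-20991) = -23208*(-1/20991) = 7736/6997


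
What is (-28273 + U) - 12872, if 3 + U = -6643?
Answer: -47791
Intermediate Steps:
U = -6646 (U = -3 - 6643 = -6646)
(-28273 + U) - 12872 = (-28273 - 6646) - 12872 = -34919 - 12872 = -47791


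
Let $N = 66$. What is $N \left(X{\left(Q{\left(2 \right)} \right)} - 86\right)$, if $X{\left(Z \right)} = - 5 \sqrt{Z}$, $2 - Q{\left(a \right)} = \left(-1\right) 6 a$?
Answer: $-5676 - 330 \sqrt{14} \approx -6910.8$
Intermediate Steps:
$Q{\left(a \right)} = 2 + 6 a$ ($Q{\left(a \right)} = 2 - \left(-1\right) 6 a = 2 - - 6 a = 2 + 6 a$)
$N \left(X{\left(Q{\left(2 \right)} \right)} - 86\right) = 66 \left(- 5 \sqrt{2 + 6 \cdot 2} - 86\right) = 66 \left(- 5 \sqrt{2 + 12} - 86\right) = 66 \left(- 5 \sqrt{14} - 86\right) = 66 \left(-86 - 5 \sqrt{14}\right) = -5676 - 330 \sqrt{14}$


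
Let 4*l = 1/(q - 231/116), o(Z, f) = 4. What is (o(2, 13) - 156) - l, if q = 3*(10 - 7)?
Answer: -123605/813 ≈ -152.04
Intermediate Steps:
q = 9 (q = 3*3 = 9)
l = 29/813 (l = 1/(4*(9 - 231/116)) = 1/(4*(813/116)) = (¼)*(116/813) = 29/813 ≈ 0.035670)
(o(2, 13) - 156) - l = (4 - 156) - 1*29/813 = -152 - 29/813 = -123605/813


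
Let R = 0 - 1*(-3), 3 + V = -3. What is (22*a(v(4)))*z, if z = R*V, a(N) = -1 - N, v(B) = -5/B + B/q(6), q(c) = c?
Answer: 165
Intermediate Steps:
V = -6 (V = -3 - 3 = -6)
R = 3 (R = 0 + 3 = 3)
v(B) = -5/B + B/6
z = -18 (z = 3*(-6) = -18)
(22*a(v(4)))*z = (22*(-1 - (-5/4 + (1/6)*4)))*(-18) = (22*(-1 - (-5*1/4 + 2/3)))*(-18) = (22*(-1 - (-5/4 + 2/3)))*(-18) = (22*(-1 - 1*(-7/12)))*(-18) = (22*(-1 + 7/12))*(-18) = (22*(-5/12))*(-18) = -55/6*(-18) = 165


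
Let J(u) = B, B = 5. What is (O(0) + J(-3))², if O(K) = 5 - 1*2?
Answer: 64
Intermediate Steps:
O(K) = 3 (O(K) = 5 - 2 = 3)
J(u) = 5
(O(0) + J(-3))² = (3 + 5)² = 8² = 64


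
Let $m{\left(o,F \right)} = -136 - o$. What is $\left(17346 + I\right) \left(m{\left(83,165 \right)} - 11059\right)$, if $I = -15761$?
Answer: $-17875630$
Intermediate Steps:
$\left(17346 + I\right) \left(m{\left(83,165 \right)} - 11059\right) = \left(17346 - 15761\right) \left(\left(-136 - 83\right) - 11059\right) = 1585 \left(\left(-136 - 83\right) - 11059\right) = 1585 \left(-219 - 11059\right) = 1585 \left(-11278\right) = -17875630$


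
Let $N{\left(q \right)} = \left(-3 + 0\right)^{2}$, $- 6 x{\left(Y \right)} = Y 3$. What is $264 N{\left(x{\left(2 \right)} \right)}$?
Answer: $2376$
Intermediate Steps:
$x{\left(Y \right)} = - \frac{Y}{2}$ ($x{\left(Y \right)} = - \frac{Y 3}{6} = - \frac{3 Y}{6} = - \frac{Y}{2}$)
$N{\left(q \right)} = 9$ ($N{\left(q \right)} = \left(-3\right)^{2} = 9$)
$264 N{\left(x{\left(2 \right)} \right)} = 264 \cdot 9 = 2376$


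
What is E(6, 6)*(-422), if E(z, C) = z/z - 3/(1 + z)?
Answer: -1688/7 ≈ -241.14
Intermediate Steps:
E(z, C) = 1 - 3/(1 + z)
E(6, 6)*(-422) = ((-2 + 6)/(1 + 6))*(-422) = (4/7)*(-422) = -1688/7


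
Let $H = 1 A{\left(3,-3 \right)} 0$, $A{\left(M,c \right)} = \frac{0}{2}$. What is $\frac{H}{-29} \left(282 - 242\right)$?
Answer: $0$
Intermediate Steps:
$A{\left(M,c \right)} = 0$ ($A{\left(M,c \right)} = 0 \cdot \frac{1}{2} = 0$)
$H = 0$ ($H = 1 \cdot 0 \cdot 0 = 0 \cdot 0 = 0$)
$\frac{H}{-29} \left(282 - 242\right) = \frac{0}{-29} \left(282 - 242\right) = 0 \left(- \frac{1}{29}\right) \left(282 - 242\right) = 0 \cdot 40 = 0$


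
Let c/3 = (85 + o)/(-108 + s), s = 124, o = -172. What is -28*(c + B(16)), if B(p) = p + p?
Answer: -1757/4 ≈ -439.25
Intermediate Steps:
B(p) = 2*p
c = -261/16 (c = 3*((85 - 172)/(-108 + 124)) = 3*(-87/16) = -261/16 ≈ -16.313)
-28*(c + B(16)) = -28*(-261/16 + 2*16) = -28*(-261/16 + 32) = -28*251/16 = -1757/4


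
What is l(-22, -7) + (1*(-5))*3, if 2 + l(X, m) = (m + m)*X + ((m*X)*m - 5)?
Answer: -792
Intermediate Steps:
l(X, m) = -7 + X*m**2 + 2*X*m (l(X, m) = -2 + ((m + m)*X + ((m*X)*m - 5)) = -2 + ((2*m)*X + ((X*m)*m - 5)) = -2 + (2*X*m + (X*m**2 - 5)) = -2 + (2*X*m + (-5 + X*m**2)) = -2 + (-5 + X*m**2 + 2*X*m) = -7 + X*m**2 + 2*X*m)
l(-22, -7) + (1*(-5))*3 = (-7 - 22*(-7)**2 + 2*(-22)*(-7)) + (1*(-5))*3 = (-7 - 22*49 + 308) - 5*3 = (-7 - 1078 + 308) - 15 = -777 - 15 = -792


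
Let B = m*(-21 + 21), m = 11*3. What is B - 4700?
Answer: -4700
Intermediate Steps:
m = 33
B = 0 (B = 33*(-21 + 21) = 33*0 = 0)
B - 4700 = 0 - 4700 = -4700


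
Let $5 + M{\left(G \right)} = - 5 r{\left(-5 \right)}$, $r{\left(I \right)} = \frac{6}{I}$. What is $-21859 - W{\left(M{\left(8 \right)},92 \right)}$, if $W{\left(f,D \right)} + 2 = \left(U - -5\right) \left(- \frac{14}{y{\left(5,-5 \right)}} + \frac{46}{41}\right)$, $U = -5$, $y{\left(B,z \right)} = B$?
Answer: $-21857$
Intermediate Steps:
$M{\left(G \right)} = 1$ ($M{\left(G \right)} = -5 - 5 \frac{6}{-5} = -5 - 5 \cdot 6 \left(- \frac{1}{5}\right) = -5 - -6 = -5 + 6 = 1$)
$W{\left(f,D \right)} = -2$ ($W{\left(f,D \right)} = -2 + \left(-5 - -5\right) \left(- \frac{14}{5} + \frac{46}{41}\right) = -2 + \left(-5 + 5\right) \left(\left(-14\right) \frac{1}{5} + 46 \cdot \frac{1}{41}\right) = -2 + 0 \left(- \frac{14}{5} + \frac{46}{41}\right) = -2 + 0 \left(- \frac{344}{205}\right) = -2 + 0 = -2$)
$-21859 - W{\left(M{\left(8 \right)},92 \right)} = -21859 - -2 = -21859 + 2 = -21857$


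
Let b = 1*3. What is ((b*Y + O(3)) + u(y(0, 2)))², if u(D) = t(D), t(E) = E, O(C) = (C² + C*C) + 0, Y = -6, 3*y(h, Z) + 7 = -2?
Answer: 9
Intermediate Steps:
y(h, Z) = -3 (y(h, Z) = -7/3 + (⅓)*(-2) = -7/3 - ⅔ = -3)
O(C) = 2*C² (O(C) = (C² + C²) + 0 = 2*C² + 0 = 2*C²)
u(D) = D
b = 3
((b*Y + O(3)) + u(y(0, 2)))² = ((3*(-6) + 2*3²) - 3)² = ((-18 + 2*9) - 3)² = ((-18 + 18) - 3)² = (0 - 3)² = (-3)² = 9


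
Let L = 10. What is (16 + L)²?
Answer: 676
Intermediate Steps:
(16 + L)² = (16 + 10)² = 26² = 676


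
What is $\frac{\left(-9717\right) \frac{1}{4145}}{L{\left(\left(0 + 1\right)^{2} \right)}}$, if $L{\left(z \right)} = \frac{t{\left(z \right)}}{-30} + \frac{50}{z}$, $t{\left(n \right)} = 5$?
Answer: $- \frac{58302}{1239355} \approx -0.047042$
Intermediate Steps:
$L{\left(z \right)} = - \frac{1}{6} + \frac{50}{z}$ ($L{\left(z \right)} = \frac{5}{-30} + \frac{50}{z} = 5 \left(- \frac{1}{30}\right) + \frac{50}{z} = - \frac{1}{6} + \frac{50}{z}$)
$\frac{\left(-9717\right) \frac{1}{4145}}{L{\left(\left(0 + 1\right)^{2} \right)}} = \frac{\left(-9717\right) \frac{1}{4145}}{\frac{1}{6} \frac{1}{\left(0 + 1\right)^{2}} \left(300 - \left(0 + 1\right)^{2}\right)} = \frac{\left(-9717\right) \frac{1}{4145}}{\frac{1}{6} \frac{1}{1^{2}} \left(300 - 1^{2}\right)} = - \frac{9717}{4145 \frac{300 - 1}{6 \cdot 1}} = - \frac{9717}{4145 \cdot \frac{1}{6} \cdot 1 \left(300 - 1\right)} = - \frac{9717}{4145 \cdot \frac{1}{6} \cdot 1 \cdot 299} = - \frac{9717}{4145 \cdot \frac{299}{6}} = \left(- \frac{9717}{4145}\right) \frac{6}{299} = - \frac{58302}{1239355}$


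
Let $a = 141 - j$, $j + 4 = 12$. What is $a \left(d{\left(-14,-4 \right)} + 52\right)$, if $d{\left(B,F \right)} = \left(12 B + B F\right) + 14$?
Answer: $-6118$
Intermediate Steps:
$j = 8$ ($j = -4 + 12 = 8$)
$d{\left(B,F \right)} = 14 + 12 B + B F$
$a = 133$ ($a = 141 - 8 = 133$)
$a \left(d{\left(-14,-4 \right)} + 52\right) = 133 \left(\left(14 + 12 \left(-14\right) - -56\right) + 52\right) = 133 \left(\left(14 - 168 + 56\right) + 52\right) = 133 \left(-98 + 52\right) = 133 \left(-46\right) = -6118$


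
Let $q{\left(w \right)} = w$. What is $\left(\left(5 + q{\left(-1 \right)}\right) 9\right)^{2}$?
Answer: $1296$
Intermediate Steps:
$\left(\left(5 + q{\left(-1 \right)}\right) 9\right)^{2} = \left(\left(5 - 1\right) 9\right)^{2} = \left(4 \cdot 9\right)^{2} = 36^{2} = 1296$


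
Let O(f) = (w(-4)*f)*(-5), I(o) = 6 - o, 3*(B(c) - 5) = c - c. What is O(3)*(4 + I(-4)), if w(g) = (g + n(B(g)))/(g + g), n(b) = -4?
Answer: -210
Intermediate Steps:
B(c) = 5 (B(c) = 5 + (c - c)/3 = 5 + (1/3)*0 = 5 + 0 = 5)
w(g) = (-4 + g)/(2*g) (w(g) = (g - 4)/(g + g) = (-4 + g)/((2*g)) = (-4 + g)*(1/(2*g)) = (-4 + g)/(2*g))
O(f) = -5*f (O(f) = (((1/2)*(-4 - 4)/(-4))*f)*(-5) = (((1/2)*(-1/4)*(-8))*f)*(-5) = (1*f)*(-5) = f*(-5) = -5*f)
O(3)*(4 + I(-4)) = (-5*3)*(4 + (6 - 1*(-4))) = -15*(4 + (6 + 4)) = -15*(4 + 10) = -15*14 = -210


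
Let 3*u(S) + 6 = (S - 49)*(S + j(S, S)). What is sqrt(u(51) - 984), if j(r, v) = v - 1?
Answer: 2*I*sqrt(2067)/3 ≈ 30.31*I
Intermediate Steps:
j(r, v) = -1 + v
u(S) = -2 + (-1 + 2*S)*(-49 + S)/3 (u(S) = -2 + ((S - 49)*(S + (-1 + S)))/3 = -2 + ((-49 + S)*(-1 + 2*S))/3 = -2 + ((-1 + 2*S)*(-49 + S))/3 = -2 + (-1 + 2*S)*(-49 + S)/3)
sqrt(u(51) - 984) = sqrt((43/3 - 33*51 + (2/3)*51**2) - 984) = sqrt((43/3 - 1683 + (2/3)*2601) - 984) = sqrt((43/3 - 1683 + 1734) - 984) = sqrt(196/3 - 984) = sqrt(-2756/3) = 2*I*sqrt(2067)/3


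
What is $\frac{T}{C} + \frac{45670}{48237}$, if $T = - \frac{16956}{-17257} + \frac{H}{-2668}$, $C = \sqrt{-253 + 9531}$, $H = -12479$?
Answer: $\frac{45670}{48237} + \frac{260588711 \sqrt{9278}}{427174669928} \approx 1.0055$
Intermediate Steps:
$C = \sqrt{9278} \approx 96.322$
$T = \frac{260588711}{46041676}$ ($T = - \frac{16956}{-17257} - \frac{12479}{-2668} = \left(-16956\right) \left(- \frac{1}{17257}\right) - - \frac{12479}{2668} = \frac{16956}{17257} + \frac{12479}{2668} = \frac{260588711}{46041676} \approx 5.6598$)
$\frac{T}{C} + \frac{45670}{48237} = \frac{260588711}{46041676 \sqrt{9278}} + \frac{45670}{48237} = \frac{260588711 \frac{\sqrt{9278}}{9278}}{46041676} + 45670 \cdot \frac{1}{48237} = \frac{260588711 \sqrt{9278}}{427174669928} + \frac{45670}{48237} = \frac{45670}{48237} + \frac{260588711 \sqrt{9278}}{427174669928}$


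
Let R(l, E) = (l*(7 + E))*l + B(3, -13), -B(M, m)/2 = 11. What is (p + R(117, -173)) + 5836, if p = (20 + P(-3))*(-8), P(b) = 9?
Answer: -2266792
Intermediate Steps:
B(M, m) = -22 (B(M, m) = -2*11 = -22)
R(l, E) = -22 + l**2*(7 + E) (R(l, E) = (l*(7 + E))*l - 22 = l**2*(7 + E) - 22 = -22 + l**2*(7 + E))
p = -232 (p = (20 + 9)*(-8) = 29*(-8) = -232)
(p + R(117, -173)) + 5836 = (-232 + (-22 + 7*117**2 - 173*117**2)) + 5836 = (-232 + (-22 + 7*13689 - 173*13689)) + 5836 = (-232 + (-22 + 95823 - 2368197)) + 5836 = (-232 - 2272396) + 5836 = -2272628 + 5836 = -2266792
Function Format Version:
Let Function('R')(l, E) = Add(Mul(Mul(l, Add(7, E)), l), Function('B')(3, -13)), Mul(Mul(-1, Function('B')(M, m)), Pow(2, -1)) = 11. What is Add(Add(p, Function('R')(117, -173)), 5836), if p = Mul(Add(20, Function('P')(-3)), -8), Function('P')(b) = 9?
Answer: -2266792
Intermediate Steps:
Function('B')(M, m) = -22 (Function('B')(M, m) = Mul(-2, 11) = -22)
Function('R')(l, E) = Add(-22, Mul(Pow(l, 2), Add(7, E))) (Function('R')(l, E) = Add(Mul(Mul(l, Add(7, E)), l), -22) = Add(Mul(Pow(l, 2), Add(7, E)), -22) = Add(-22, Mul(Pow(l, 2), Add(7, E))))
p = -232 (p = Mul(Add(20, 9), -8) = Mul(29, -8) = -232)
Add(Add(p, Function('R')(117, -173)), 5836) = Add(Add(-232, Add(-22, Mul(7, Pow(117, 2)), Mul(-173, Pow(117, 2)))), 5836) = Add(Add(-232, Add(-22, Mul(7, 13689), Mul(-173, 13689))), 5836) = Add(Add(-232, Add(-22, 95823, -2368197)), 5836) = Add(Add(-232, -2272396), 5836) = Add(-2272628, 5836) = -2266792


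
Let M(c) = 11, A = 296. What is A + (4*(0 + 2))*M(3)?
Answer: 384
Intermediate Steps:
A + (4*(0 + 2))*M(3) = 296 + (4*(0 + 2))*11 = 296 + (4*2)*11 = 296 + 8*11 = 296 + 88 = 384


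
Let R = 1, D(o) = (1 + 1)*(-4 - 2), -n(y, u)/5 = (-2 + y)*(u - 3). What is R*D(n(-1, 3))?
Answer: -12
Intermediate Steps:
n(y, u) = -5*(-3 + u)*(-2 + y) (n(y, u) = -5*(-2 + y)*(u - 3) = -5*(-2 + y)*(-3 + u) = -5*(-3 + u)*(-2 + y))
D(o) = -12 (D(o) = 2*(-6) = -12)
R*D(n(-1, 3)) = 1*(-12) = -12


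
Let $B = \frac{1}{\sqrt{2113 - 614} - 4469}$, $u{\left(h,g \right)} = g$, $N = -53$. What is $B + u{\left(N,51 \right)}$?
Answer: $\frac{1018489093}{19970462} - \frac{\sqrt{1499}}{19970462} \approx 51.0$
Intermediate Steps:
$B = \frac{1}{-4469 + \sqrt{1499}}$ ($B = \frac{1}{\sqrt{1499} - 4469} = \frac{1}{-4469 + \sqrt{1499}} \approx -0.00022572$)
$B + u{\left(N,51 \right)} = \left(- \frac{4469}{19970462} - \frac{\sqrt{1499}}{19970462}\right) + 51 = \frac{1018489093}{19970462} - \frac{\sqrt{1499}}{19970462}$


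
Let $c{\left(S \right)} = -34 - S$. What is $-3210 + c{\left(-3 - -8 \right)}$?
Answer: $-3249$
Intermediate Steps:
$-3210 + c{\left(-3 - -8 \right)} = -3210 - \left(31 + 8\right) = -3210 - 39 = -3249$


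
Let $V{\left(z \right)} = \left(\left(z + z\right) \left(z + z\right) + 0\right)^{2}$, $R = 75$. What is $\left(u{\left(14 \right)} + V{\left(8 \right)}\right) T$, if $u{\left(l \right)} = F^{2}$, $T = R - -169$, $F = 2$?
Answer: $15991760$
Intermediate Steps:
$T = 244$ ($T = 75 - -169 = 75 + 169 = 244$)
$u{\left(l \right)} = 4$ ($u{\left(l \right)} = 2^{2} = 4$)
$V{\left(z \right)} = 16 z^{4}$ ($V{\left(z \right)} = \left(2 z 2 z + 0\right)^{2} = \left(4 z^{2} + 0\right)^{2} = \left(4 z^{2}\right)^{2} = 16 z^{4}$)
$\left(u{\left(14 \right)} + V{\left(8 \right)}\right) T = \left(4 + 16 \cdot 8^{4}\right) 244 = \left(4 + 16 \cdot 4096\right) 244 = \left(4 + 65536\right) 244 = 65540 \cdot 244 = 15991760$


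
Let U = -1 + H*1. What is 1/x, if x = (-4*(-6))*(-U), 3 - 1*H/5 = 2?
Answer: -1/96 ≈ -0.010417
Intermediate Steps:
H = 5 (H = 15 - 5*2 = 15 - 10 = 5)
U = 4 (U = -1 + 5*1 = -1 + 5 = 4)
x = -96 (x = (-4*(-6))*(-1*4) = 24*(-4) = -96)
1/x = 1/(-96) = -1/96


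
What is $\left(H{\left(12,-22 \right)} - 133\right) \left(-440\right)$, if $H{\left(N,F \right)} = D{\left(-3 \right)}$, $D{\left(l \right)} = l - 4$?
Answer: $61600$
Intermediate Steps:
$D{\left(l \right)} = -4 + l$
$H{\left(N,F \right)} = -7$ ($H{\left(N,F \right)} = -4 - 3 = -7$)
$\left(H{\left(12,-22 \right)} - 133\right) \left(-440\right) = \left(-7 - 133\right) \left(-440\right) = \left(-140\right) \left(-440\right) = 61600$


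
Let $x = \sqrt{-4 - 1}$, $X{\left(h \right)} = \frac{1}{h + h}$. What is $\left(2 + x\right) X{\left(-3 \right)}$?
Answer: $- \frac{1}{3} - \frac{i \sqrt{5}}{6} \approx -0.33333 - 0.37268 i$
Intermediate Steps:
$X{\left(h \right)} = \frac{1}{2 h}$
$x = i \sqrt{5}$ ($x = \sqrt{-5} = i \sqrt{5} \approx 2.2361 i$)
$\left(2 + x\right) X{\left(-3 \right)} = \left(2 + i \sqrt{5}\right) \frac{1}{2 \left(-3\right)} = \left(2 + i \sqrt{5}\right) \frac{1}{2} \left(- \frac{1}{3}\right) = \left(2 + i \sqrt{5}\right) \left(- \frac{1}{6}\right) = - \frac{1}{3} - \frac{i \sqrt{5}}{6}$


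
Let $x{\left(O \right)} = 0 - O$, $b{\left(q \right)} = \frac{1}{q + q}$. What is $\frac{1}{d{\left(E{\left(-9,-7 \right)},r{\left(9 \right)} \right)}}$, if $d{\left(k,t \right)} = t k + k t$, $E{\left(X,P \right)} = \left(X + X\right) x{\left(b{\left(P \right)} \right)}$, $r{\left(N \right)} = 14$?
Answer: $- \frac{1}{36} \approx -0.027778$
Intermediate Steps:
$b{\left(q \right)} = \frac{1}{2 q}$
$x{\left(O \right)} = - O$
$E{\left(X,P \right)} = - \frac{X}{P}$ ($E{\left(X,P \right)} = \left(X + X\right) \left(- \frac{1}{2 P}\right) = 2 X \left(- \frac{1}{2 P}\right) = - \frac{X}{P}$)
$d{\left(k,t \right)} = 2 k t$ ($d{\left(k,t \right)} = k t + k t = 2 k t$)
$\frac{1}{d{\left(E{\left(-9,-7 \right)},r{\left(9 \right)} \right)}} = \frac{1}{2 \left(\left(-1\right) \left(-9\right) \frac{1}{-7}\right) 14} = \frac{1}{2 \left(\left(-1\right) \left(-9\right) \left(- \frac{1}{7}\right)\right) 14} = \frac{1}{2 \left(- \frac{9}{7}\right) 14} = \frac{1}{-36} = - \frac{1}{36}$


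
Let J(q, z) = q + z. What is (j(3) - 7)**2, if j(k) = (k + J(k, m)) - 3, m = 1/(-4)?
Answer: 289/16 ≈ 18.063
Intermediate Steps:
m = -1/4 ≈ -0.25000
j(k) = -13/4 + 2*k (j(k) = (k + (k - 1/4)) - 3 = (k + (-1/4 + k)) - 3 = (-1/4 + 2*k) - 3 = -13/4 + 2*k)
(j(3) - 7)**2 = ((-13/4 + 2*3) - 7)**2 = ((-13/4 + 6) - 7)**2 = (11/4 - 7)**2 = (-17/4)**2 = 289/16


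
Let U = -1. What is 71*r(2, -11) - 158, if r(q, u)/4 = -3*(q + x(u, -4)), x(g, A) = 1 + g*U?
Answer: -12086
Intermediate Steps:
x(g, A) = 1 - g (x(g, A) = 1 + g*(-1) = 1 - g)
r(q, u) = -12 - 12*q + 12*u (r(q, u) = 4*(-3*(q + (1 - u))) = 4*(-3*(1 + q - u)) = 4*(-3 - 3*q + 3*u) = -12 - 12*q + 12*u)
71*r(2, -11) - 158 = 71*(-12 - 12*2 + 12*(-11)) - 158 = 71*(-12 - 24 - 132) - 158 = 71*(-168) - 158 = -11928 - 158 = -12086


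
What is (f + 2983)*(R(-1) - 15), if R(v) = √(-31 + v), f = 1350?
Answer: -64995 + 17332*I*√2 ≈ -64995.0 + 24511.0*I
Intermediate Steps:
(f + 2983)*(R(-1) - 15) = (1350 + 2983)*(√(-31 - 1) - 15) = 4333*(√(-32) - 15) = 4333*(4*I*√2 - 15) = 4333*(-15 + 4*I*√2) = -64995 + 17332*I*√2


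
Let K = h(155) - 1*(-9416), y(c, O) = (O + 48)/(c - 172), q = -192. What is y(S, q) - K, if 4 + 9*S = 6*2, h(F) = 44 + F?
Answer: -3701451/385 ≈ -9614.2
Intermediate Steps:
S = 8/9 (S = -4/9 + (6*2)/9 = -4/9 + (1/9)*12 = -4/9 + 4/3 = 8/9 ≈ 0.88889)
y(c, O) = (48 + O)/(-172 + c)
K = 9615 (K = (44 + 155) - 1*(-9416) = 199 + 9416 = 9615)
y(S, q) - K = (48 - 192)/(-172 + 8/9) - 1*9615 = -144/(-1540/9) - 9615 = -9/1540*(-144) - 9615 = 324/385 - 9615 = -3701451/385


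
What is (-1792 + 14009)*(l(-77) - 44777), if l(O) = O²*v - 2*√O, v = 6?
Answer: -112433051 - 24434*I*√77 ≈ -1.1243e+8 - 2.1441e+5*I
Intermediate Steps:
l(O) = -2*√O + 6*O² (l(O) = O²*6 - 2*√O = 6*O² - 2*√O = -2*√O + 6*O²)
(-1792 + 14009)*(l(-77) - 44777) = (-1792 + 14009)*((-2*I*√77 + 6*(-77)²) - 44777) = 12217*((-2*I*√77 + 6*5929) - 44777) = 12217*((-2*I*√77 + 35574) - 44777) = 12217*((35574 - 2*I*√77) - 44777) = 12217*(-9203 - 2*I*√77) = -112433051 - 24434*I*√77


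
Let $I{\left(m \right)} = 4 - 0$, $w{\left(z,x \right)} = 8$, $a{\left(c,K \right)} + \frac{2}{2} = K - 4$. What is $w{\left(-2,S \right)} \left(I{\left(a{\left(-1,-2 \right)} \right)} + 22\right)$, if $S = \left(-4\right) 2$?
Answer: $208$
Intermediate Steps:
$a{\left(c,K \right)} = -5 + K$ ($a{\left(c,K \right)} = -1 + \left(K - 4\right) = -1 + \left(-4 + K\right) = -5 + K$)
$S = -8$
$I{\left(m \right)} = 4$ ($I{\left(m \right)} = 4 + 0 = 4$)
$w{\left(-2,S \right)} \left(I{\left(a{\left(-1,-2 \right)} \right)} + 22\right) = 8 \left(4 + 22\right) = 8 \cdot 26 = 208$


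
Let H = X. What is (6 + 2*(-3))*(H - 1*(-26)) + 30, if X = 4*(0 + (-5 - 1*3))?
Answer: 30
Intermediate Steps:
X = -32 (X = 4*(0 + (-5 - 3)) = 4*(0 - 8) = 4*(-8) = -32)
H = -32
(6 + 2*(-3))*(H - 1*(-26)) + 30 = (6 + 2*(-3))*(-32 - 1*(-26)) + 30 = (6 - 6)*(-32 + 26) + 30 = 0*(-6) + 30 = 0 + 30 = 30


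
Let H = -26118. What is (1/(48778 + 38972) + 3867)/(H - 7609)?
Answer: -339329251/2959544250 ≈ -0.11466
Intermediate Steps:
(1/(48778 + 38972) + 3867)/(H - 7609) = (1/(48778 + 38972) + 3867)/(-26118 - 7609) = (1/87750 + 3867)/(-33727) = (1/87750 + 3867)*(-1/33727) = (339329251/87750)*(-1/33727) = -339329251/2959544250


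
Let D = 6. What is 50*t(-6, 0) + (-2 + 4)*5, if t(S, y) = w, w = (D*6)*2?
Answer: 3610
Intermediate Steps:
w = 72 (w = (6*6)*2 = 36*2 = 72)
t(S, y) = 72
50*t(-6, 0) + (-2 + 4)*5 = 50*72 + (-2 + 4)*5 = 3600 + 2*5 = 3600 + 10 = 3610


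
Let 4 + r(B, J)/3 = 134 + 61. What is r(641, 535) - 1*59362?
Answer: -58789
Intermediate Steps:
r(B, J) = 573 (r(B, J) = -12 + 3*(134 + 61) = -12 + 3*195 = -12 + 585 = 573)
r(641, 535) - 1*59362 = 573 - 1*59362 = 573 - 59362 = -58789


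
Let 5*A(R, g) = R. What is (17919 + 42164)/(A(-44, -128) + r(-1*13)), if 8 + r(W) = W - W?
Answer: -300415/84 ≈ -3576.4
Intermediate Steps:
A(R, g) = R/5
r(W) = -8 (r(W) = -8 + (W - W) = -8 + 0 = -8)
(17919 + 42164)/(A(-44, -128) + r(-1*13)) = (17919 + 42164)/((⅕)*(-44) - 8) = 60083/(-44/5 - 8) = 60083/(-84/5) = 60083*(-5/84) = -300415/84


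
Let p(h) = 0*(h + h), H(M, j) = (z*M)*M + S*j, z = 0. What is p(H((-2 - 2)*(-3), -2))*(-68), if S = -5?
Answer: 0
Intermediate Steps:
H(M, j) = -5*j (H(M, j) = (0*M)*M - 5*j = 0*M - 5*j = 0 - 5*j = -5*j)
p(h) = 0 (p(h) = 0*(2*h) = 0)
p(H((-2 - 2)*(-3), -2))*(-68) = 0*(-68) = 0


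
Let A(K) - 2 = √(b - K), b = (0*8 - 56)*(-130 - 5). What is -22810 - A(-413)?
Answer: -22812 - √7973 ≈ -22901.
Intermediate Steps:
b = 7560 (b = (0 - 56)*(-135) = -56*(-135) = 7560)
A(K) = 2 + √(7560 - K)
-22810 - A(-413) = -22810 - (2 + √(7560 - 1*(-413))) = -22810 - (2 + √(7560 + 413)) = -22810 - (2 + √7973) = -22810 + (-2 - √7973) = -22812 - √7973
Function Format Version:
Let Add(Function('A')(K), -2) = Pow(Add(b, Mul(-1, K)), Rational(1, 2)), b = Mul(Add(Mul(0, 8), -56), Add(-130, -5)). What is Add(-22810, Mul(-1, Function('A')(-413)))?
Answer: Add(-22812, Mul(-1, Pow(7973, Rational(1, 2)))) ≈ -22901.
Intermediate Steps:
b = 7560 (b = Mul(Add(0, -56), -135) = Mul(-56, -135) = 7560)
Function('A')(K) = Add(2, Pow(Add(7560, Mul(-1, K)), Rational(1, 2)))
Add(-22810, Mul(-1, Function('A')(-413))) = Add(-22810, Mul(-1, Add(2, Pow(Add(7560, Mul(-1, -413)), Rational(1, 2))))) = Add(-22810, Mul(-1, Add(2, Pow(Add(7560, 413), Rational(1, 2))))) = Add(-22810, Mul(-1, Add(2, Pow(7973, Rational(1, 2))))) = Add(-22810, Add(-2, Mul(-1, Pow(7973, Rational(1, 2))))) = Add(-22812, Mul(-1, Pow(7973, Rational(1, 2))))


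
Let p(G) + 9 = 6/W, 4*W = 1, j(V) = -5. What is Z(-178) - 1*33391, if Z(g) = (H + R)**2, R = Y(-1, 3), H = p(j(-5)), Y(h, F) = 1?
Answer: -33135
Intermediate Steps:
W = 1/4 (W = (1/4)*1 = 1/4 ≈ 0.25000)
p(G) = 15 (p(G) = -9 + 6/(1/4) = -9 + 6*4 = -9 + 24 = 15)
H = 15
R = 1
Z(g) = 256 (Z(g) = (15 + 1)**2 = 16**2 = 256)
Z(-178) - 1*33391 = 256 - 1*33391 = 256 - 33391 = -33135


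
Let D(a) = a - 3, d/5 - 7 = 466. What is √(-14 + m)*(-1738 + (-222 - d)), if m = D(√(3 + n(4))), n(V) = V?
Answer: -4325*I*√(17 - √7) ≈ -16386.0*I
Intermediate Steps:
d = 2365 (d = 35 + 5*466 = 35 + 2330 = 2365)
D(a) = -3 + a
m = -3 + √7 (m = -3 + √(3 + 4) = -3 + √7 ≈ -0.35425)
√(-14 + m)*(-1738 + (-222 - d)) = √(-14 + (-3 + √7))*(-1738 + (-222 - 1*2365)) = √(-17 + √7)*(-1738 + (-222 - 2365)) = √(-17 + √7)*(-1738 - 2587) = √(-17 + √7)*(-4325) = -4325*√(-17 + √7)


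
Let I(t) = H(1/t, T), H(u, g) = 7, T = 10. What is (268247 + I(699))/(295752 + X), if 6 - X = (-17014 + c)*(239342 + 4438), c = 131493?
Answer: -44709/4651232477 ≈ -9.6123e-6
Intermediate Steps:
I(t) = 7
X = -27907690614 (X = 6 - (-17014 + 131493)*(239342 + 4438) = 6 - 114479*243780 = 6 - 1*27907690620 = 6 - 27907690620 = -27907690614)
(268247 + I(699))/(295752 + X) = (268247 + 7)/(295752 - 27907690614) = 268254/(-27907394862) = 268254*(-1/27907394862) = -44709/4651232477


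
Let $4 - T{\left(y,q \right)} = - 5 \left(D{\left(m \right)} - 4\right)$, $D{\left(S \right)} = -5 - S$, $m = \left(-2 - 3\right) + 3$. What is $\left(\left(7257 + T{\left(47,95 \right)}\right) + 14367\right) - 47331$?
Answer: $-25738$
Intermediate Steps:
$m = -2$ ($m = -5 + 3 = -2$)
$T{\left(y,q \right)} = -31$ ($T{\left(y,q \right)} = 4 - - 5 \left(\left(-5 - -2\right) - 4\right) = 4 - - 5 \left(\left(-5 + 2\right) - 4\right) = 4 - - 5 \left(-3 - 4\right) = 4 - \left(-5\right) \left(-7\right) = 4 - 35 = -31$)
$\left(\left(7257 + T{\left(47,95 \right)}\right) + 14367\right) - 47331 = \left(\left(7257 - 31\right) + 14367\right) - 47331 = \left(7226 + 14367\right) - 47331 = 21593 - 47331 = -25738$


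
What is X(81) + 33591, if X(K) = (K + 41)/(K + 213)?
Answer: 4937938/147 ≈ 33591.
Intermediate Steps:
X(K) = (41 + K)/(213 + K)
X(81) + 33591 = (41 + 81)/(213 + 81) + 33591 = 122/294 + 33591 = (1/294)*122 + 33591 = 61/147 + 33591 = 4937938/147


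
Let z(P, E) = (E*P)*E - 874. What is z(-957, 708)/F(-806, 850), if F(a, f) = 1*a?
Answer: 239855261/403 ≈ 5.9517e+5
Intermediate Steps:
F(a, f) = a
z(P, E) = -874 + P*E**2 (z(P, E) = P*E**2 - 874 = -874 + P*E**2)
z(-957, 708)/F(-806, 850) = (-874 - 957*708**2)/(-806) = (-874 - 957*501264)*(-1/806) = (-874 - 479709648)*(-1/806) = -479710522*(-1/806) = 239855261/403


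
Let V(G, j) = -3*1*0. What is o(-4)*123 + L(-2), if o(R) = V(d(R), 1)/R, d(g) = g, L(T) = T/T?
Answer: 1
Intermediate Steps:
L(T) = 1
V(G, j) = 0 (V(G, j) = -3*0 = 0)
o(R) = 0 (o(R) = 0/R = 0)
o(-4)*123 + L(-2) = 0*123 + 1 = 0 + 1 = 1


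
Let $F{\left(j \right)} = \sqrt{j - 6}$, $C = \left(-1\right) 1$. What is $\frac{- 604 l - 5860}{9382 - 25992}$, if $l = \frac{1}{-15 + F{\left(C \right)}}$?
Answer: $\frac{67523}{192676} - \frac{i \sqrt{7}}{6380} \approx 0.35045 - 0.00041469 i$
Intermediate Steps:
$C = -1$
$F{\left(j \right)} = \sqrt{-6 + j}$
$l = \frac{1}{-15 + i \sqrt{7}}$ ($l = \frac{1}{-15 + \sqrt{-6 - 1}} = \frac{1}{-15 + \sqrt{-7}} = \frac{1}{-15 + i \sqrt{7}} \approx -0.064655 - 0.011404 i$)
$\frac{- 604 l - 5860}{9382 - 25992} = \frac{- 604 \left(- \frac{15}{232} - \frac{i \sqrt{7}}{232}\right) - 5860}{9382 - 25992} = \frac{\left(\frac{2265}{58} + \frac{151 i \sqrt{7}}{58}\right) - 5860}{-16610} = \left(- \frac{337615}{58} + \frac{151 i \sqrt{7}}{58}\right) \left(- \frac{1}{16610}\right) = \frac{67523}{192676} - \frac{i \sqrt{7}}{6380}$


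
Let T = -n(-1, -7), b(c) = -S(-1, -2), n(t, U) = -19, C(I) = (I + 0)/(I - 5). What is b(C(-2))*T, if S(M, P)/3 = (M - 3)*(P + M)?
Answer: -684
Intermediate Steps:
S(M, P) = 3*(-3 + M)*(M + P) (S(M, P) = 3*((M - 3)*(P + M)) = 3*((-3 + M)*(M + P)) = 3*(-3 + M)*(M + P))
C(I) = I/(-5 + I)
b(c) = -36 (b(c) = -(-9*(-1) - 9*(-2) + 3*(-1)² + 3*(-1)*(-2)) = -(9 + 18 + 3*1 + 6) = -(9 + 18 + 3 + 6) = -1*36 = -36)
T = 19 (T = -1*(-19) = 19)
b(C(-2))*T = -36*19 = -684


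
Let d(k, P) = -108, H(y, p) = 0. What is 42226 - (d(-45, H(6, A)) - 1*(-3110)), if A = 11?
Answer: 39224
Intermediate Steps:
42226 - (d(-45, H(6, A)) - 1*(-3110)) = 42226 - (-108 - 1*(-3110)) = 42226 - (-108 + 3110) = 42226 - 1*3002 = 42226 - 3002 = 39224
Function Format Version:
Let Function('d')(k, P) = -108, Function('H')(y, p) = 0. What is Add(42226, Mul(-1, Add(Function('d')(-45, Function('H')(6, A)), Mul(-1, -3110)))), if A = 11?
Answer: 39224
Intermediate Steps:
Add(42226, Mul(-1, Add(Function('d')(-45, Function('H')(6, A)), Mul(-1, -3110)))) = Add(42226, Mul(-1, Add(-108, Mul(-1, -3110)))) = Add(42226, Mul(-1, Add(-108, 3110))) = Add(42226, Mul(-1, 3002)) = Add(42226, -3002) = 39224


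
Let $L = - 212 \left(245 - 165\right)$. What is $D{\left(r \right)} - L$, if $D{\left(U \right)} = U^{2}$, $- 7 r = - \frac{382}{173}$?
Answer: $\frac{24872342084}{1466521} \approx 16960.0$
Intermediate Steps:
$r = \frac{382}{1211}$ ($r = - \frac{\left(-382\right) \frac{1}{173}}{7} = \left(- \frac{1}{7}\right) \left(- \frac{382}{173}\right) = \frac{382}{1211} \approx 0.31544$)
$L = -16960$ ($L = - 212 \left(245 - 165\right) = \left(-212\right) 80 = -16960$)
$D{\left(r \right)} - L = \left(\frac{382}{1211}\right)^{2} - -16960 = \frac{145924}{1466521} + 16960 = \frac{24872342084}{1466521}$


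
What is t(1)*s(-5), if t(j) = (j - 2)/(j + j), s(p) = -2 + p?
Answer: 7/2 ≈ 3.5000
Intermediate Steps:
t(j) = (-2 + j)/(2*j) (t(j) = (-2 + j)/((2*j)) = (-2 + j)*(1/(2*j)) = (-2 + j)/(2*j))
t(1)*s(-5) = ((1/2)*(-2 + 1)/1)*(-2 - 5) = ((1/2)*1*(-1))*(-7) = -1/2*(-7) = 7/2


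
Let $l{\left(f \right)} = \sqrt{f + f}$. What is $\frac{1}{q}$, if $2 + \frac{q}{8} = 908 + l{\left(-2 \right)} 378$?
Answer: $\frac{151}{1856496} - \frac{21 i}{309416} \approx 8.1336 \cdot 10^{-5} - 6.787 \cdot 10^{-5} i$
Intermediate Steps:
$l{\left(f \right)} = \sqrt{2} \sqrt{f}$ ($l{\left(f \right)} = \sqrt{2 f} = \sqrt{2} \sqrt{f}$)
$q = 7248 + 6048 i$ ($q = -16 + 8 \left(908 + \sqrt{2} \sqrt{-2} \cdot 378\right) = -16 + 8 \left(908 + \sqrt{2} i \sqrt{2} \cdot 378\right) = -16 + 8 \left(908 + 2 i 378\right) = -16 + 8 \left(908 + 756 i\right) = -16 + \left(7264 + 6048 i\right) = 7248 + 6048 i \approx 7248.0 + 6048.0 i$)
$\frac{1}{q} = \frac{1}{7248 + 6048 i} = \frac{7248 - 6048 i}{89111808}$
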